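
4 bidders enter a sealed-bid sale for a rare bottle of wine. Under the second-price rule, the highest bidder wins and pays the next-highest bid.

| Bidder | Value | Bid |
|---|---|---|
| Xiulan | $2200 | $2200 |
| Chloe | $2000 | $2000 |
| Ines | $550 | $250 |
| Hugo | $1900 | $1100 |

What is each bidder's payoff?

Sorted high to low: Xiulan $2200 > Chloe $2000 > Hugo $1100 > Ines $250.
Xiulan has the top bid and wins; the price is the second-highest bid, $2000.
Xiulan's payoff = $2200 − $2000 = $200. All other bidders lose, so their payoff is 0.

Xiulan $200, Chloe $0, Ines $0, Hugo $0.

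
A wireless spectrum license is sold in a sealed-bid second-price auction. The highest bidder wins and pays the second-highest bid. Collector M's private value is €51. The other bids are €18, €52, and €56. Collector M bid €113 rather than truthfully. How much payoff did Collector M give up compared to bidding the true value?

Regret: €5.

The highest competing bid is €56.
Bidding truthfully at €51: the top bid is €56 (a rival), so Collector M loses. Payoff = €0.
Bidding €113: Collector M has the top bid, wins, and pays the second-highest bid €56. Payoff = €51 − €56 = -€5.
Regret = truthful payoff − actual payoff = €0 − -€5 = €5.
This is the dominant-strategy logic: truthful bidding weakly beats any alternative.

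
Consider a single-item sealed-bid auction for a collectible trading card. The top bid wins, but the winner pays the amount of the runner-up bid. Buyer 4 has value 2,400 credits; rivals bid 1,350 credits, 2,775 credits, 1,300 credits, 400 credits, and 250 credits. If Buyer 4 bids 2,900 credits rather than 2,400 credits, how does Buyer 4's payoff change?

Payoff change: -375 credits.

The highest competing bid is 2,775 credits.
Bidding truthfully at 2,400 credits: the top bid is 2,775 credits (a rival), so Buyer 4 loses. Payoff = 0 credits.
Bidding 2,900 credits: Buyer 4 has the top bid, wins, and pays the second-highest bid 2,775 credits. Payoff = 2,400 credits − 2,775 credits = -375 credits.
Change = -375 credits − 0 credits = -375 credits.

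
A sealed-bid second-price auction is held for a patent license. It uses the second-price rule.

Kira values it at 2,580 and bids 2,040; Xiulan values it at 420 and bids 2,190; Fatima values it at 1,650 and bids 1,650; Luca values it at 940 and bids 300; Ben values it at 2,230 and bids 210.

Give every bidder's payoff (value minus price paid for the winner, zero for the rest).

Kira 0, Xiulan -1,620, Fatima 0, Luca 0, Ben 0.

Ordered from highest: Xiulan 2,190; Kira 2,040; Fatima 1,650; Luca 300; Ben 210.
Xiulan has the top bid and wins; the price is the second-highest bid, 2,040.
Xiulan's payoff = 420 − 2,040 = -1,620. All other bidders lose, so their payoff is 0.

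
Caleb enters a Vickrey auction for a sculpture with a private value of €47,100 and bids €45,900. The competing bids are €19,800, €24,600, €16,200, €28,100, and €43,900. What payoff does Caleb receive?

Payoff = €3,200.

Highest competing bid: €43,900.
Caleb's bid €45,900 is the highest overall, so Caleb wins and pays the second-highest bid, €43,900.
Payoff = value − price = €47,100 − €43,900 = €3,200.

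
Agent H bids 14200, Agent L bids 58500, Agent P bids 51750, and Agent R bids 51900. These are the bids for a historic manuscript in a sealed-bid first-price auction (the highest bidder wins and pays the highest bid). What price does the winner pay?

Ordered from highest: Agent L 58500, then Agent R 51900, then Agent P 51750, then Agent H 14200.
Agent L is the highest bidder, so Agent L wins.
Under the first-price rule, the price is the highest bid: 58500.

Price paid: 58500.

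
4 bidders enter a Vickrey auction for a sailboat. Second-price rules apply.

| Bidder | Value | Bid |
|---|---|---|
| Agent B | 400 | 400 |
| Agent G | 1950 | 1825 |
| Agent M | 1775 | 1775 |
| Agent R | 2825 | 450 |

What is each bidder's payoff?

Bids in descending order: Agent G 1825 > Agent M 1775 > Agent R 450 > Agent B 400.
Agent G has the top bid and wins; the price is the second-highest bid, 1775.
Agent G's payoff = 1950 − 1775 = 175. All other bidders lose, so their payoff is 0.

Agent B 0, Agent G 175, Agent M 0, Agent R 0.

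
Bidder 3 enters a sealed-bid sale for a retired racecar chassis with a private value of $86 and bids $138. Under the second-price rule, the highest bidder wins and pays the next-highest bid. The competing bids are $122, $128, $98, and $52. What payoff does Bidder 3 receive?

The bidder's payoff: -$42.

Highest competing bid: $128.
Bidder 3's bid $138 is the highest overall, so Bidder 3 wins and pays the second-highest bid, $128.
Payoff = value − price = $86 − $128 = -$42.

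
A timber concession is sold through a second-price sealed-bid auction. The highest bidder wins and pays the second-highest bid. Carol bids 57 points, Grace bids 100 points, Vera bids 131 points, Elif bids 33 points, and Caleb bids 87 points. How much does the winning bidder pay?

Ordered from highest: Vera 131 points; Grace 100 points; Caleb 87 points; Carol 57 points; Elif 33 points.
Vera has the highest bid, so Vera wins.
The second-highest bid is 100 points, so that is what Vera pays.

The winner pays 100 points.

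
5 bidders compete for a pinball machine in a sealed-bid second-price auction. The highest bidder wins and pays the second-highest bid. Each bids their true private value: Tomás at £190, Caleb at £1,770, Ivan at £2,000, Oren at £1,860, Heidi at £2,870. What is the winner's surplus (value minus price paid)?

£870

Ranking the bids: Heidi £2,870; Ivan £2,000; Oren £1,860; Caleb £1,770; Tomás £190.
Heidi wins with the top bid and pays the second-highest, £2,000.
Surplus = £2,870 − £2,000 = £870.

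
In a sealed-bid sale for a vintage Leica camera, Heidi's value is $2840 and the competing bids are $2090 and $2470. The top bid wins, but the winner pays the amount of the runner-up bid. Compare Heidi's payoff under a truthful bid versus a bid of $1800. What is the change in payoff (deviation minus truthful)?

-$370

The highest competing bid is $2470.
Bidding truthfully at $2840: Heidi has the top bid, wins, and pays the second-highest bid $2470. Payoff = $2840 − $2470 = $370.
Bidding $1800: the top bid is $2470 (a rival), so Heidi loses. Payoff = $0.
Change = $0 − $370 = -$370.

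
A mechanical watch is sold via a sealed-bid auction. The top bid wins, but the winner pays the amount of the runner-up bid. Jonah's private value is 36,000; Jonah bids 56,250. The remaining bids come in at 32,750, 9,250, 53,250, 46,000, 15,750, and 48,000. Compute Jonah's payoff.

Jonah's payoff: -17,250.

Highest competing bid: 53,250.
Jonah's bid 56,250 is the highest overall, so Jonah wins and pays the second-highest bid, 53,250.
Payoff = value − price = 36,000 − 53,250 = -17,250.
Overbidding won the item at a price above value — truthful bidding would have avoided this loss.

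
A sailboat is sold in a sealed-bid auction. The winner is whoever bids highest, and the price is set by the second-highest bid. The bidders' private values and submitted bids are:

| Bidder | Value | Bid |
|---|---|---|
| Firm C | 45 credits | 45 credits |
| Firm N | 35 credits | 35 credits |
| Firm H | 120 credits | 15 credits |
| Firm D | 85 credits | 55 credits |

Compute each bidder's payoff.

Payoffs: Firm C 0 credits, Firm N 0 credits, Firm H 0 credits, Firm D 40 credits.

Ranking the bids: Firm D 55 credits; Firm C 45 credits; Firm N 35 credits; Firm H 15 credits.
Firm D has the top bid and wins; the price is the second-highest bid, 45 credits.
Firm D's payoff = 85 credits − 45 credits = 40 credits. All other bidders lose, so their payoff is 0.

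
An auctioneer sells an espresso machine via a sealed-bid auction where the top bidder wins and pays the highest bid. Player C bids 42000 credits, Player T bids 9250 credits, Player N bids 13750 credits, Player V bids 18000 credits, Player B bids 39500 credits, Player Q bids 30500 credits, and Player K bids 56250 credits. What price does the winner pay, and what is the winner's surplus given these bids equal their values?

Bids in descending order: Player K 56250 credits; Player C 42000 credits; Player B 39500 credits; Player Q 30500 credits; Player V 18000 credits; Player N 13750 credits; Player T 9250 credits.
Player K is the highest bidder, so Player K wins.
Under the first-price rule, the price is the highest bid: 56250 credits.
Surplus = 56250 credits − 56250 credits = 0 credits.

The winner pays 56250 credits for a surplus of 0 credits.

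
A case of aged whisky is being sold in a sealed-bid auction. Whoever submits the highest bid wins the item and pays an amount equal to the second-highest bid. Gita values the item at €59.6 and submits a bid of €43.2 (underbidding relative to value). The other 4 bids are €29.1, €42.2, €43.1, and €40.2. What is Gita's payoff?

Highest competing bid: €43.1.
Gita's bid €43.2 is the highest overall, so Gita wins and pays the second-highest bid, €43.1.
Payoff = value − price = €59.6 − €43.1 = €16.5.

€16.5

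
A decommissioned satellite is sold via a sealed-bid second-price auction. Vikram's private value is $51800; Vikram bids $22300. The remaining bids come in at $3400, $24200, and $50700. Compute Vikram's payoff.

Highest competing bid: $50700.
Vikram's bid $22300 is not the highest, so Vikram loses, pays nothing, and earns zero payoff.

$0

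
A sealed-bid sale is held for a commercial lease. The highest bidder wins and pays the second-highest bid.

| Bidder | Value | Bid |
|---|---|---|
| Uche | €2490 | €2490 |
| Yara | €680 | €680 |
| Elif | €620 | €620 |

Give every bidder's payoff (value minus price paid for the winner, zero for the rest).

Uche €1810, Yara €0, Elif €0.

Ranking the bids: Uche €2490 > Yara €680 > Elif €620.
Uche has the top bid and wins; the price is the second-highest bid, €680.
Uche's payoff = €2490 − €680 = €1810. All other bidders lose, so their payoff is 0.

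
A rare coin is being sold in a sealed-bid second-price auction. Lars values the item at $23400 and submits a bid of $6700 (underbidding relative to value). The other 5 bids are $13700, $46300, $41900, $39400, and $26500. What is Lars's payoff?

Highest competing bid: $46300.
Lars's bid $6700 is not the highest, so Lars loses, pays nothing, and earns zero payoff.

Lars's payoff: $0.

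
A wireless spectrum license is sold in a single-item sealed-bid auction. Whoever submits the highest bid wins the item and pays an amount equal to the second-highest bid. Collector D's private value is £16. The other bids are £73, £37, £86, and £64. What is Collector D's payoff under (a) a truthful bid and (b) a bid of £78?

The highest competing bid is £86.
Bidding truthfully at £16: the top bid is £86 (a rival), so Collector D loses. Payoff = £0.
Bidding £78: the top bid is £86 (a rival), so Collector D loses. Payoff = £0.

Truthful: £0; alternative: £0.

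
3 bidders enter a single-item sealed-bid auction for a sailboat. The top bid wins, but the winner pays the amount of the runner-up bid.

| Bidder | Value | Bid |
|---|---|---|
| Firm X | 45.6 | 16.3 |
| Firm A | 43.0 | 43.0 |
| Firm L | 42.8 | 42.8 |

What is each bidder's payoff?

Bids in descending order: Firm A 43.0 > Firm L 42.8 > Firm X 16.3.
Firm A has the top bid and wins; the price is the second-highest bid, 42.8.
Firm A's payoff = 43.0 − 42.8 = 0.2. All other bidders lose, so their payoff is 0.

Firm X 0.0, Firm A 0.2, Firm L 0.0.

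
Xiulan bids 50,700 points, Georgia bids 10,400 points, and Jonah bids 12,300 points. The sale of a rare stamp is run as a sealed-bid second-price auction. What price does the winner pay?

Ranking the bids: Xiulan 50,700 points; Jonah 12,300 points; Georgia 10,400 points.
Xiulan has the highest bid, so Xiulan wins.
The second-highest bid is 12,300 points, so that is what Xiulan pays.

Price paid: 12,300 points.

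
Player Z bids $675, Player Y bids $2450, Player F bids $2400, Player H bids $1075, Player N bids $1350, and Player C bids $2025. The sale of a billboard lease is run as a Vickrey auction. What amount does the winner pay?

Ranking the bids: Player Y $2450; Player F $2400; Player C $2025; Player N $1350; Player H $1075; Player Z $675.
Player Y has the highest bid, so Player Y wins.
The second-highest bid is $2400, so that is what Player Y pays.

$2400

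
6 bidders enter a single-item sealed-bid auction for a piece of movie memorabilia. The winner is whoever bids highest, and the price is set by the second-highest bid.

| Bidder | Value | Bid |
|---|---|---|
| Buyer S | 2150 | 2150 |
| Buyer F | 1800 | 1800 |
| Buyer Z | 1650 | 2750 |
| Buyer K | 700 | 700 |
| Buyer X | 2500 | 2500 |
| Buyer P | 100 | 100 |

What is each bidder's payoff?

Buyer S 0, Buyer F 0, Buyer Z -850, Buyer K 0, Buyer X 0, Buyer P 0.

Ranking the bids: Buyer Z 2750 > Buyer X 2500 > Buyer S 2150 > Buyer F 1800 > Buyer K 700 > Buyer P 100.
Buyer Z has the top bid and wins; the price is the second-highest bid, 2500.
Buyer Z's payoff = 1650 − 2500 = -850. All other bidders lose, so their payoff is 0.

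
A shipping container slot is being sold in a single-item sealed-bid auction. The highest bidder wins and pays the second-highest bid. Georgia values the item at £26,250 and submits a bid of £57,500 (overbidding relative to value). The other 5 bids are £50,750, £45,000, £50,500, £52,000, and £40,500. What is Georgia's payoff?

Highest competing bid: £52,000.
Georgia's bid £57,500 is the highest overall, so Georgia wins and pays the second-highest bid, £52,000.
Payoff = value − price = £26,250 − £52,000 = -£25,750.

Payoff = -£25,750.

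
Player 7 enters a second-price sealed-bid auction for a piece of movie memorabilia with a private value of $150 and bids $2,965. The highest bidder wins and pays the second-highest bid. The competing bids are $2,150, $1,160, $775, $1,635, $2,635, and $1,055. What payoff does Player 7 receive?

Highest competing bid: $2,635.
Player 7's bid $2,965 is the highest overall, so Player 7 wins and pays the second-highest bid, $2,635.
Payoff = value − price = $150 − $2,635 = -$2,485.

Payoff = -$2,485.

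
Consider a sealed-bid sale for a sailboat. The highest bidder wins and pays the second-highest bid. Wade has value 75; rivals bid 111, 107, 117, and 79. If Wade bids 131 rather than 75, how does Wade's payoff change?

The highest competing bid is 117.
Bidding truthfully at 75: the top bid is 117 (a rival), so Wade loses. Payoff = 0.
Bidding 131: Wade has the top bid, wins, and pays the second-highest bid 117. Payoff = 75 − 117 = -42.
Change = -42 − 0 = -42.
This is the dominant-strategy logic: truthful bidding weakly beats any alternative.

Change in payoff: -42.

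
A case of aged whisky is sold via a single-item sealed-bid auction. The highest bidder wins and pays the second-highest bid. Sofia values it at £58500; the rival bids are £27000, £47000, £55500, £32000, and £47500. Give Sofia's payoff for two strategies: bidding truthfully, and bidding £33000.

The highest competing bid is £55500.
Bidding truthfully at £58500: Sofia has the top bid, wins, and pays the second-highest bid £55500. Payoff = £58500 − £55500 = £3000.
Bidding £33000: the top bid is £55500 (a rival), so Sofia loses. Payoff = £0.
This is the dominant-strategy logic: truthful bidding weakly beats any alternative.

(a) £3000  (b) £0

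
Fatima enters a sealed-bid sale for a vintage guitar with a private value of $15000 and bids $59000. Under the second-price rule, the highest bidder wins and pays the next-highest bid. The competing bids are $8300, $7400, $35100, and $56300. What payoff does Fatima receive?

Fatima's payoff: -$41300.

Highest competing bid: $56300.
Fatima's bid $59000 is the highest overall, so Fatima wins and pays the second-highest bid, $56300.
Payoff = value − price = $15000 − $56300 = -$41300.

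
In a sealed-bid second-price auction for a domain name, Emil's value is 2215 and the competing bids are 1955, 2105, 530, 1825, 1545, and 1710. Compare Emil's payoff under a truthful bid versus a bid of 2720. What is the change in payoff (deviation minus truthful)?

The highest competing bid is 2105.
Bidding truthfully at 2215: Emil has the top bid, wins, and pays the second-highest bid 2105. Payoff = 2215 − 2105 = 110.
Bidding 2720: Emil has the top bid, wins, and pays the second-highest bid 2105. Payoff = 2215 − 2105 = 110.
Change = 110 − 110 = 0.
The bid only affects whether you win, not the price — here both bids land on the same side of the top rival bid, so the deviation is payoff-neutral.

Payoff change: 0.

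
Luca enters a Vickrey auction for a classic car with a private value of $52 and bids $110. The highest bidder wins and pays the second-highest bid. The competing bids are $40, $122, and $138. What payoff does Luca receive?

Luca's payoff: $0.

Highest competing bid: $138.
Luca's bid $110 is not the highest, so Luca loses, pays nothing, and earns zero payoff.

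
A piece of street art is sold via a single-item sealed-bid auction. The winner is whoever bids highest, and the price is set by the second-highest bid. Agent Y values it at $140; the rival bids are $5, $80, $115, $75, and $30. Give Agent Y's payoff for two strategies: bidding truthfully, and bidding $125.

Truthful: $25; alternative: $25.

The highest competing bid is $115.
Bidding truthfully at $140: Agent Y has the top bid, wins, and pays the second-highest bid $115. Payoff = $140 − $115 = $25.
Bidding $125: Agent Y has the top bid, wins, and pays the second-highest bid $115. Payoff = $140 − $115 = $25.
The bid only affects whether you win, not the price — here both bids land on the same side of the top rival bid, so the deviation is payoff-neutral.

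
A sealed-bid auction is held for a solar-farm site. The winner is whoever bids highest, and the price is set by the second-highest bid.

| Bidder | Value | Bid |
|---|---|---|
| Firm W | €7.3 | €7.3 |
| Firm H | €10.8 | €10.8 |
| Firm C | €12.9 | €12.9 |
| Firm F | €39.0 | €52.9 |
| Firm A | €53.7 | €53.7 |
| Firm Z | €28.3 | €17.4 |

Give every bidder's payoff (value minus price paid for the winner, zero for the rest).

Ranking the bids: Firm A €53.7 > Firm F €52.9 > Firm Z €17.4 > Firm C €12.9 > Firm H €10.8 > Firm W €7.3.
Firm A has the top bid and wins; the price is the second-highest bid, €52.9.
Firm A's payoff = €53.7 − €52.9 = €0.8. All other bidders lose, so their payoff is 0.

Payoffs: Firm W €0.0, Firm H €0.0, Firm C €0.0, Firm F €0.0, Firm A €0.8, Firm Z €0.0.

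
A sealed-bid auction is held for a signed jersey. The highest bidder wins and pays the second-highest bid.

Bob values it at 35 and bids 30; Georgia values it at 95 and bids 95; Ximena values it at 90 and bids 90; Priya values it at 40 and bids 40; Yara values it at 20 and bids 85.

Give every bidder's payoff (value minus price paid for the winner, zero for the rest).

Bids in descending order: Georgia 95 > Ximena 90 > Yara 85 > Priya 40 > Bob 30.
Georgia has the top bid and wins; the price is the second-highest bid, 90.
Georgia's payoff = 95 − 90 = 5. All other bidders lose, so their payoff is 0.

Payoffs: Bob 0, Georgia 5, Ximena 0, Priya 0, Yara 0.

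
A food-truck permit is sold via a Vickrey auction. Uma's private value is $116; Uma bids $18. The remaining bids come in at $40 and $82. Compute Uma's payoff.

Uma's payoff: $0.

Highest competing bid: $82.
Uma's bid $18 is not the highest, so Uma loses, pays nothing, and earns zero payoff.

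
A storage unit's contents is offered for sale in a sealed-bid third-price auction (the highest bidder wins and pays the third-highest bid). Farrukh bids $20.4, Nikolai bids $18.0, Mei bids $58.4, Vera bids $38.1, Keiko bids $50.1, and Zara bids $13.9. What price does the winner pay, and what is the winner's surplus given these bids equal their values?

Price $38.1; surplus $20.3.

Sorted high to low: Mei $58.4, then Keiko $50.1, then Vera $38.1, then Farrukh $20.4, then Nikolai $18.0, then Zara $13.9.
Mei is the highest bidder, so Mei wins.
Under the third-price rule, the price is the third-highest bid: $38.1.
Surplus = $58.4 − $38.1 = $20.3.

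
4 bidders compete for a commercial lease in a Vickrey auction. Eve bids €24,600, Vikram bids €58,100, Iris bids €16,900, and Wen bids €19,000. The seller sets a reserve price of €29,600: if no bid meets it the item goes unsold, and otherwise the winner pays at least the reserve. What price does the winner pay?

Ordered from highest: Vikram €58,100, then Eve €24,600, then Wen €19,000, then Iris €16,900.
Vikram has the highest bid, so Vikram wins.
The second-highest bid is €24,600, but the reserve €29,600 is higher, so the price is the reserve.

The winner pays €29,600.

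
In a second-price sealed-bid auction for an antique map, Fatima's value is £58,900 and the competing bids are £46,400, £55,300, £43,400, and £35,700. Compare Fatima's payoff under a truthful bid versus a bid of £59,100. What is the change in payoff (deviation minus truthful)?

Change in payoff: £0.

The highest competing bid is £55,300.
Bidding truthfully at £58,900: Fatima has the top bid, wins, and pays the second-highest bid £55,300. Payoff = £58,900 − £55,300 = £3,600.
Bidding £59,100: Fatima has the top bid, wins, and pays the second-highest bid £55,300. Payoff = £58,900 − £55,300 = £3,600.
Change = £3,600 − £3,600 = £0.
The bid only affects whether you win, not the price — here both bids land on the same side of the top rival bid, so the deviation is payoff-neutral.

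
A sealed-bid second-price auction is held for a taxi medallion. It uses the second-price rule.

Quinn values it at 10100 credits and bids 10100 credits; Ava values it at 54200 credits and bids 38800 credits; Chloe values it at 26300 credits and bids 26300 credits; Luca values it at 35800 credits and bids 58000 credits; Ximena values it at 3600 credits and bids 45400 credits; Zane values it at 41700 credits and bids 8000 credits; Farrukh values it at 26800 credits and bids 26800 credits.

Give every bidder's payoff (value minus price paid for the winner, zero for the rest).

Sorted high to low: Luca 58000 credits > Ximena 45400 credits > Ava 38800 credits > Farrukh 26800 credits > Chloe 26300 credits > Quinn 10100 credits > Zane 8000 credits.
Luca has the top bid and wins; the price is the second-highest bid, 45400 credits.
Luca's payoff = 35800 credits − 45400 credits = -9600 credits. All other bidders lose, so their payoff is 0.

Quinn 0 credits, Ava 0 credits, Chloe 0 credits, Luca -9600 credits, Ximena 0 credits, Zane 0 credits, Farrukh 0 credits.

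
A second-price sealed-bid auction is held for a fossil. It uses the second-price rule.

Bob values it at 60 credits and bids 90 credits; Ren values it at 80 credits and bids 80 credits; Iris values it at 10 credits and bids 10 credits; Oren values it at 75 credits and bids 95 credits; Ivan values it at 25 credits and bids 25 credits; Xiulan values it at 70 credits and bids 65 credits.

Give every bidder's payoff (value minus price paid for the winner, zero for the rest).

Payoffs: Bob 0 credits, Ren 0 credits, Iris 0 credits, Oren -15 credits, Ivan 0 credits, Xiulan 0 credits.

Bids in descending order: Oren 95 credits > Bob 90 credits > Ren 80 credits > Xiulan 65 credits > Ivan 25 credits > Iris 10 credits.
Oren has the top bid and wins; the price is the second-highest bid, 90 credits.
Oren's payoff = 75 credits − 90 credits = -15 credits. All other bidders lose, so their payoff is 0.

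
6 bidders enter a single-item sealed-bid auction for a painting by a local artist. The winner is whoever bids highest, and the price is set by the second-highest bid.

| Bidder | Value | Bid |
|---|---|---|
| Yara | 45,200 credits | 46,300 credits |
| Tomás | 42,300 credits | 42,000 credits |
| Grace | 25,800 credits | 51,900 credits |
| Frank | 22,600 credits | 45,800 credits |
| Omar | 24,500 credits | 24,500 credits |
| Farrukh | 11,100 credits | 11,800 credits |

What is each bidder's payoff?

Ordered from highest: Grace 51,900 credits > Yara 46,300 credits > Frank 45,800 credits > Tomás 42,000 credits > Omar 24,500 credits > Farrukh 11,800 credits.
Grace has the top bid and wins; the price is the second-highest bid, 46,300 credits.
Grace's payoff = 25,800 credits − 46,300 credits = -20,500 credits. All other bidders lose, so their payoff is 0.

Yara 0 credits, Tomás 0 credits, Grace -20,500 credits, Frank 0 credits, Omar 0 credits, Farrukh 0 credits.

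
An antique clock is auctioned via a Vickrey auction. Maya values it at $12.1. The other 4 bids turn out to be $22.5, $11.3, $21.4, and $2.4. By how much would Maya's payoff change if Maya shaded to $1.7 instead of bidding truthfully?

The highest competing bid is $22.5.
Bidding truthfully at $12.1: the top bid is $22.5 (a rival), so Maya loses. Payoff = $0.0.
Bidding $1.7: the top bid is $22.5 (a rival), so Maya loses. Payoff = $0.0.
Change = $0.0 − $0.0 = $0.0.
The bid only affects whether you win, not the price — here both bids land on the same side of the top rival bid, so the deviation is payoff-neutral.

$0.0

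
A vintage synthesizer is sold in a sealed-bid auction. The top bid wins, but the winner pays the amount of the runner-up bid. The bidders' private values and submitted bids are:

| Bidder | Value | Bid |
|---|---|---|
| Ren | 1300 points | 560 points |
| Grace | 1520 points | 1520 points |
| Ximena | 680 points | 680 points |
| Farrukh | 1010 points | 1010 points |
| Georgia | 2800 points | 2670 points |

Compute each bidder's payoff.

Payoffs: Ren 0 points, Grace 0 points, Ximena 0 points, Farrukh 0 points, Georgia 1280 points.

Bids in descending order: Georgia 2670 points > Grace 1520 points > Farrukh 1010 points > Ximena 680 points > Ren 560 points.
Georgia has the top bid and wins; the price is the second-highest bid, 1520 points.
Georgia's payoff = 2800 points − 1520 points = 1280 points. All other bidders lose, so their payoff is 0.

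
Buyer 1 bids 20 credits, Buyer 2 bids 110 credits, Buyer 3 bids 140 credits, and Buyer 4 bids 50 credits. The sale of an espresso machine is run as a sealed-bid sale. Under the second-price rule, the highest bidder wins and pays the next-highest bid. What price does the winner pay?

Ordered from highest: Buyer 3 140 credits, then Buyer 2 110 credits, then Buyer 4 50 credits, then Buyer 1 20 credits.
Buyer 3 has the highest bid, so Buyer 3 wins.
The second-highest bid is 110 credits, so that is what Buyer 3 pays.

Price paid: 110 credits.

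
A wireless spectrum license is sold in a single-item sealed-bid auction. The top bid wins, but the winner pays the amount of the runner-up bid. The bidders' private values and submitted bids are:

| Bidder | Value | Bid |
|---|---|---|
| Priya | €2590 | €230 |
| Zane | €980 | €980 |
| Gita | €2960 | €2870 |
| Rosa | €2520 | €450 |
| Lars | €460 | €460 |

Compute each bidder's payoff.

Sorted high to low: Gita €2870, then Zane €980, then Lars €460, then Rosa €450, then Priya €230.
Gita has the top bid and wins; the price is the second-highest bid, €980.
Gita's payoff = €2960 − €980 = €1980. All other bidders lose, so their payoff is 0.

Priya €0, Zane €0, Gita €1980, Rosa €0, Lars €0.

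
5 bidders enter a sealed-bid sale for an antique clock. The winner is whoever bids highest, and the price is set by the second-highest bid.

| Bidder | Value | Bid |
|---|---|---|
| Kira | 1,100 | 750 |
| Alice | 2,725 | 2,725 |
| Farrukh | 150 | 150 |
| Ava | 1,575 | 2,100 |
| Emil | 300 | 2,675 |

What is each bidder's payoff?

Bids in descending order: Alice 2,725; Emil 2,675; Ava 2,100; Kira 750; Farrukh 150.
Alice has the top bid and wins; the price is the second-highest bid, 2,675.
Alice's payoff = 2,725 − 2,675 = 50. All other bidders lose, so their payoff is 0.

Kira 0, Alice 50, Farrukh 0, Ava 0, Emil 0.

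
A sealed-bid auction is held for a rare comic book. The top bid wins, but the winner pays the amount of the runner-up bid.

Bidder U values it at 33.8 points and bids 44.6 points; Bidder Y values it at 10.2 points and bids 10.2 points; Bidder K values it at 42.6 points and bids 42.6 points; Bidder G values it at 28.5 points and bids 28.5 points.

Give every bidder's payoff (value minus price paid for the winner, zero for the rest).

Ordered from highest: Bidder U 44.6 points; Bidder K 42.6 points; Bidder G 28.5 points; Bidder Y 10.2 points.
Bidder U has the top bid and wins; the price is the second-highest bid, 42.6 points.
Bidder U's payoff = 33.8 points − 42.6 points = -8.8 points. All other bidders lose, so their payoff is 0.

Payoffs: Bidder U -8.8 points, Bidder Y 0.0 points, Bidder K 0.0 points, Bidder G 0.0 points.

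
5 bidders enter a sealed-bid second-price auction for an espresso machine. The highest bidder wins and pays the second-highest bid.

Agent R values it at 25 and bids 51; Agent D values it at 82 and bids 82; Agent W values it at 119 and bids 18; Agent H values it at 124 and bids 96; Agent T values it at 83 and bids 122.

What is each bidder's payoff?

Agent R 0, Agent D 0, Agent W 0, Agent H 0, Agent T -13.

Bids in descending order: Agent T 122; Agent H 96; Agent D 82; Agent R 51; Agent W 18.
Agent T has the top bid and wins; the price is the second-highest bid, 96.
Agent T's payoff = 83 − 96 = -13. All other bidders lose, so their payoff is 0.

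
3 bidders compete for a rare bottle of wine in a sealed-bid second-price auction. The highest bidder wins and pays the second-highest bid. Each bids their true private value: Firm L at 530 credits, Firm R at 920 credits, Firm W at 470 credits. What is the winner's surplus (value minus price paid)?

Surplus = 390 credits.

Sorted high to low: Firm R 920 credits; Firm L 530 credits; Firm W 470 credits.
Firm R wins with the top bid and pays the second-highest, 530 credits.
Surplus = 920 credits − 530 credits = 390 credits.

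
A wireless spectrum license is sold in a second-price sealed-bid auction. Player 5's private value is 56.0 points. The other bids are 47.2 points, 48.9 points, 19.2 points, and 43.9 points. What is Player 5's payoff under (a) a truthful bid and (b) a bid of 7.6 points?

The highest competing bid is 48.9 points.
Bidding truthfully at 56.0 points: Player 5 has the top bid, wins, and pays the second-highest bid 48.9 points. Payoff = 56.0 points − 48.9 points = 7.1 points.
Bidding 7.6 points: the top bid is 48.9 points (a rival), so Player 5 loses. Payoff = 0.0 points.

(a) 7.1 points  (b) 0.0 points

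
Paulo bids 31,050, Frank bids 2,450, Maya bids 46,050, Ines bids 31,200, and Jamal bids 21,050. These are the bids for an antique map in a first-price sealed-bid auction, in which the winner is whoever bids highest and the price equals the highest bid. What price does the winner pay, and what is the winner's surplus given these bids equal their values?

Ranking the bids: Maya 46,050; Ines 31,200; Paulo 31,050; Jamal 21,050; Frank 2,450.
Maya is the highest bidder, so Maya wins.
Under the first-price rule, the price is the highest bid: 46,050.
Surplus = 46,050 − 46,050 = 0.

The winner pays 46,050 for a surplus of 0.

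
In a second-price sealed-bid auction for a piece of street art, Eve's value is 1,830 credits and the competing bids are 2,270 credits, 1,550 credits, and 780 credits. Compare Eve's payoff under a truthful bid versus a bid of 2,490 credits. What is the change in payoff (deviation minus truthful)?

The highest competing bid is 2,270 credits.
Bidding truthfully at 1,830 credits: the top bid is 2,270 credits (a rival), so Eve loses. Payoff = 0 credits.
Bidding 2,490 credits: Eve has the top bid, wins, and pays the second-highest bid 2,270 credits. Payoff = 1,830 credits − 2,270 credits = -440 credits.
Change = -440 credits − 0 credits = -440 credits.
Deviating from a truthful bid can only lose payoff in a second-price auction — never gain.

-440 credits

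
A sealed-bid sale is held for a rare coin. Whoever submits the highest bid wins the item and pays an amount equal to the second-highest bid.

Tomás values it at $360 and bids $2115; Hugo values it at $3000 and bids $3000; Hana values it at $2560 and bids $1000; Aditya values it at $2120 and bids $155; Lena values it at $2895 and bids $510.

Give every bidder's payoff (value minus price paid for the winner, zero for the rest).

Payoffs: Tomás $0, Hugo $885, Hana $0, Aditya $0, Lena $0.

Sorted high to low: Hugo $3000; Tomás $2115; Hana $1000; Lena $510; Aditya $155.
Hugo has the top bid and wins; the price is the second-highest bid, $2115.
Hugo's payoff = $3000 − $2115 = $885. All other bidders lose, so their payoff is 0.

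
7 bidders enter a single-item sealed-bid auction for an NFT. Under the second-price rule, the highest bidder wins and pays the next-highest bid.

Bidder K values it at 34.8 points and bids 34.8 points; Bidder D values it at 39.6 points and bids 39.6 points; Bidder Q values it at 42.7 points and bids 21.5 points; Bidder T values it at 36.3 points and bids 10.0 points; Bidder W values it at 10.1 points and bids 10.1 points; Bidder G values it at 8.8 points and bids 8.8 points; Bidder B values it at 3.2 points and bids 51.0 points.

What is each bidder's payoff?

Ranking the bids: Bidder B 51.0 points, then Bidder D 39.6 points, then Bidder K 34.8 points, then Bidder Q 21.5 points, then Bidder W 10.1 points, then Bidder T 10.0 points, then Bidder G 8.8 points.
Bidder B has the top bid and wins; the price is the second-highest bid, 39.6 points.
Bidder B's payoff = 3.2 points − 39.6 points = -36.4 points. All other bidders lose, so their payoff is 0.

Bidder K 0.0 points, Bidder D 0.0 points, Bidder Q 0.0 points, Bidder T 0.0 points, Bidder W 0.0 points, Bidder G 0.0 points, Bidder B -36.4 points.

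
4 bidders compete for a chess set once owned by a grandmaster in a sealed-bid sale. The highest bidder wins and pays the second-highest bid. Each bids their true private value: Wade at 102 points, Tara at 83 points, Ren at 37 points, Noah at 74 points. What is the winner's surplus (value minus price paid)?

Ranking the bids: Wade 102 points > Tara 83 points > Noah 74 points > Ren 37 points.
Wade wins with the top bid and pays the second-highest, 83 points.
Surplus = 102 points − 83 points = 19 points.

Winner's surplus: 19 points.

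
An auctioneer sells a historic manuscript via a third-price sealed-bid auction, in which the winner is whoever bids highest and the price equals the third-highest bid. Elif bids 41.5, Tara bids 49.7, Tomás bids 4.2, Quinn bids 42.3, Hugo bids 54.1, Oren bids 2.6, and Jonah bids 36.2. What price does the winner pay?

42.3

Sorted high to low: Hugo 54.1, then Tara 49.7, then Quinn 42.3, then Elif 41.5, then Jonah 36.2, then Tomás 4.2, then Oren 2.6.
Hugo is the highest bidder, so Hugo wins.
Under the third-price rule, the price is the third-highest bid: 42.3.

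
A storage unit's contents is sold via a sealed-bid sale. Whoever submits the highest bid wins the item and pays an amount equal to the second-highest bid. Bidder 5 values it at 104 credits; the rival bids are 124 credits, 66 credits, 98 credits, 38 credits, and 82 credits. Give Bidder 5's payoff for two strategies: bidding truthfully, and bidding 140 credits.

The highest competing bid is 124 credits.
Bidding truthfully at 104 credits: the top bid is 124 credits (a rival), so Bidder 5 loses. Payoff = 0 credits.
Bidding 140 credits: Bidder 5 has the top bid, wins, and pays the second-highest bid 124 credits. Payoff = 104 credits − 124 credits = -20 credits.

Truthful: 0 credits; alternative: -20 credits.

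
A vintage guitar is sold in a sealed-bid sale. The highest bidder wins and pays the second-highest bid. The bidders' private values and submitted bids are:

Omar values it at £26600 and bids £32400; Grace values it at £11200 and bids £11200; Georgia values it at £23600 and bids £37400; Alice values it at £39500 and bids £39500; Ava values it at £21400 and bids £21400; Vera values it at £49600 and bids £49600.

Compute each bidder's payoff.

Ranking the bids: Vera £49600 > Alice £39500 > Georgia £37400 > Omar £32400 > Ava £21400 > Grace £11200.
Vera has the top bid and wins; the price is the second-highest bid, £39500.
Vera's payoff = £49600 − £39500 = £10100. All other bidders lose, so their payoff is 0.

Omar £0, Grace £0, Georgia £0, Alice £0, Ava £0, Vera £10100.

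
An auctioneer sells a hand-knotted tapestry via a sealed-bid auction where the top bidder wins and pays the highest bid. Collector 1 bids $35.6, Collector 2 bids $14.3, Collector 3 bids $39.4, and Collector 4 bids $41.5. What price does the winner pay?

The winner pays $41.5.

Bids in descending order: Collector 4 $41.5 > Collector 3 $39.4 > Collector 1 $35.6 > Collector 2 $14.3.
Collector 4 is the highest bidder, so Collector 4 wins.
Under the first-price rule, the price is the highest bid: $41.5.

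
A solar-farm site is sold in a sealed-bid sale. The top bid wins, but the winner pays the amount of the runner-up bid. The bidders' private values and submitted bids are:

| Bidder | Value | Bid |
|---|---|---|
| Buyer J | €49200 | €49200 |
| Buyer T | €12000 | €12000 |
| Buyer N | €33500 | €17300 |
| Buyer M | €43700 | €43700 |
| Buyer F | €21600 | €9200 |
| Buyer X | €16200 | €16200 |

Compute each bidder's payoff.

Payoffs: Buyer J €5500, Buyer T €0, Buyer N €0, Buyer M €0, Buyer F €0, Buyer X €0.

Ranking the bids: Buyer J €49200 > Buyer M €43700 > Buyer N €17300 > Buyer X €16200 > Buyer T €12000 > Buyer F €9200.
Buyer J has the top bid and wins; the price is the second-highest bid, €43700.
Buyer J's payoff = €49200 − €43700 = €5500. All other bidders lose, so their payoff is 0.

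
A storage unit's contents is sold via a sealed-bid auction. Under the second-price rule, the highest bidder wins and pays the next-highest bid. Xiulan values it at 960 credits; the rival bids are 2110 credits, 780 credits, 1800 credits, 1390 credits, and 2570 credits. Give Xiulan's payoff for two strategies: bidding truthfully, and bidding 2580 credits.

The highest competing bid is 2570 credits.
Bidding truthfully at 960 credits: the top bid is 2570 credits (a rival), so Xiulan loses. Payoff = 0 credits.
Bidding 2580 credits: Xiulan has the top bid, wins, and pays the second-highest bid 2570 credits. Payoff = 960 credits − 2570 credits = -1610 credits.
Deviating from a truthful bid can only lose payoff in a second-price auction — never gain.

Truthful: 0 credits; alternative: -1610 credits.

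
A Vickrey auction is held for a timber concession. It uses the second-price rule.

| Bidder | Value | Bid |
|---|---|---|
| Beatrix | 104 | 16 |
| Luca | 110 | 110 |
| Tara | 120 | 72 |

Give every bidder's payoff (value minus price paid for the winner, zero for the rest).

Ranking the bids: Luca 110 > Tara 72 > Beatrix 16.
Luca has the top bid and wins; the price is the second-highest bid, 72.
Luca's payoff = 110 − 72 = 38. All other bidders lose, so their payoff is 0.

Payoffs: Beatrix 0, Luca 38, Tara 0.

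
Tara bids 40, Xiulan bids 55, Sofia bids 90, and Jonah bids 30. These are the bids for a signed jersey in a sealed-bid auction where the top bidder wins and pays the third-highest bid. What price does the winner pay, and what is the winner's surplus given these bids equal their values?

The winner pays 40 for a surplus of 50.

Bids in descending order: Sofia 90; Xiulan 55; Tara 40; Jonah 30.
Sofia is the highest bidder, so Sofia wins.
Under the third-price rule, the price is the third-highest bid: 40.
Surplus = 90 − 40 = 50.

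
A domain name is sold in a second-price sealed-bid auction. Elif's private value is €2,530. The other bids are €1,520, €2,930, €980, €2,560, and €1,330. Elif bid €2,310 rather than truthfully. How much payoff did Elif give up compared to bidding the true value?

€0

The highest competing bid is €2,930.
Bidding truthfully at €2,530: the top bid is €2,930 (a rival), so Elif loses. Payoff = €0.
Bidding €2,310: the top bid is €2,930 (a rival), so Elif loses. Payoff = €0.
Regret = truthful payoff − actual payoff = €0 − €0 = €0.
The bid only affects whether you win, not the price — here both bids land on the same side of the top rival bid, so the deviation is payoff-neutral.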